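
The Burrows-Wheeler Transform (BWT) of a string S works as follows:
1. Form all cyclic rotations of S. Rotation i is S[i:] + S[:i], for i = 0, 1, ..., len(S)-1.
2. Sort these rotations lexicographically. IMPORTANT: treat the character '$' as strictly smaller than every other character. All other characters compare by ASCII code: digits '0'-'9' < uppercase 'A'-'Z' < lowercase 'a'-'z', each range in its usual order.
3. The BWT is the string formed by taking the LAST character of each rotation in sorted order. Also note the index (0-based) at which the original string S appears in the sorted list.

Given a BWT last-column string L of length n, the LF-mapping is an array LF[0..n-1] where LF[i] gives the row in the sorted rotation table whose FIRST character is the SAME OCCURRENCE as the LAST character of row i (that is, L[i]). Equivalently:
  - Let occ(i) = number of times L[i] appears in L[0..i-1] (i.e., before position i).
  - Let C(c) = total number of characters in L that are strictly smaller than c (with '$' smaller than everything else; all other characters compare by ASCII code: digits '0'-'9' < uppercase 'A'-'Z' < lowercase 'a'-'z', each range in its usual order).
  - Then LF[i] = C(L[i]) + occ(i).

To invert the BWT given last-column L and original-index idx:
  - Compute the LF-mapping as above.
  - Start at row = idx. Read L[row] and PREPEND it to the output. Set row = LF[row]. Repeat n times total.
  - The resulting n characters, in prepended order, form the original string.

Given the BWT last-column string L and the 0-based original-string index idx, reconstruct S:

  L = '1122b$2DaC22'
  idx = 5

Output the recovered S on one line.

Answer: 22aCD2b2211$

Derivation:
LF mapping: 1 2 3 4 11 0 5 9 10 8 6 7
Walk LF starting at row 5, prepending L[row]:
  step 1: row=5, L[5]='$', prepend. Next row=LF[5]=0
  step 2: row=0, L[0]='1', prepend. Next row=LF[0]=1
  step 3: row=1, L[1]='1', prepend. Next row=LF[1]=2
  step 4: row=2, L[2]='2', prepend. Next row=LF[2]=3
  step 5: row=3, L[3]='2', prepend. Next row=LF[3]=4
  step 6: row=4, L[4]='b', prepend. Next row=LF[4]=11
  step 7: row=11, L[11]='2', prepend. Next row=LF[11]=7
  step 8: row=7, L[7]='D', prepend. Next row=LF[7]=9
  step 9: row=9, L[9]='C', prepend. Next row=LF[9]=8
  step 10: row=8, L[8]='a', prepend. Next row=LF[8]=10
  step 11: row=10, L[10]='2', prepend. Next row=LF[10]=6
  step 12: row=6, L[6]='2', prepend. Next row=LF[6]=5
Reversed output: 22aCD2b2211$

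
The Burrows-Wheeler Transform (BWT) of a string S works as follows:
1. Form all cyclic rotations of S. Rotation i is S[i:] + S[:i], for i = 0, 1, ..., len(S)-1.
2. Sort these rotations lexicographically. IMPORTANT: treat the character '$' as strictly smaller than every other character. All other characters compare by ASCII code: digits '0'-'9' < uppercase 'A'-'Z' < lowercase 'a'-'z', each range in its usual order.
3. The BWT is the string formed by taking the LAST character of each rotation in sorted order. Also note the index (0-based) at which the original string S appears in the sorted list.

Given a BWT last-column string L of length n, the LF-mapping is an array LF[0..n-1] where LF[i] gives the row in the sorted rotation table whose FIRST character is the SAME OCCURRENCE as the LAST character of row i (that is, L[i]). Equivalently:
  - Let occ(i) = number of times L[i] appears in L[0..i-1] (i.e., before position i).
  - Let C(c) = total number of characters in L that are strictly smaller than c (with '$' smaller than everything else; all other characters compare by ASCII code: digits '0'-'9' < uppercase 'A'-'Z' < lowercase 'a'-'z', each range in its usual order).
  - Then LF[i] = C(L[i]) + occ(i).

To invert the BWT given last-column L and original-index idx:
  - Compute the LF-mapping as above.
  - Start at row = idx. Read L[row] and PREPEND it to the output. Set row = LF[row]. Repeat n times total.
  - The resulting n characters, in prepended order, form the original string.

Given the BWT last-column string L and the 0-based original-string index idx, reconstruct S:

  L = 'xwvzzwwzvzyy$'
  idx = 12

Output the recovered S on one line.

LF mapping: 6 3 1 9 10 4 5 11 2 12 7 8 0
Walk LF starting at row 12, prepending L[row]:
  step 1: row=12, L[12]='$', prepend. Next row=LF[12]=0
  step 2: row=0, L[0]='x', prepend. Next row=LF[0]=6
  step 3: row=6, L[6]='w', prepend. Next row=LF[6]=5
  step 4: row=5, L[5]='w', prepend. Next row=LF[5]=4
  step 5: row=4, L[4]='z', prepend. Next row=LF[4]=10
  step 6: row=10, L[10]='y', prepend. Next row=LF[10]=7
  step 7: row=7, L[7]='z', prepend. Next row=LF[7]=11
  step 8: row=11, L[11]='y', prepend. Next row=LF[11]=8
  step 9: row=8, L[8]='v', prepend. Next row=LF[8]=2
  step 10: row=2, L[2]='v', prepend. Next row=LF[2]=1
  step 11: row=1, L[1]='w', prepend. Next row=LF[1]=3
  step 12: row=3, L[3]='z', prepend. Next row=LF[3]=9
  step 13: row=9, L[9]='z', prepend. Next row=LF[9]=12
Reversed output: zzwvvyzyzwwx$

Answer: zzwvvyzyzwwx$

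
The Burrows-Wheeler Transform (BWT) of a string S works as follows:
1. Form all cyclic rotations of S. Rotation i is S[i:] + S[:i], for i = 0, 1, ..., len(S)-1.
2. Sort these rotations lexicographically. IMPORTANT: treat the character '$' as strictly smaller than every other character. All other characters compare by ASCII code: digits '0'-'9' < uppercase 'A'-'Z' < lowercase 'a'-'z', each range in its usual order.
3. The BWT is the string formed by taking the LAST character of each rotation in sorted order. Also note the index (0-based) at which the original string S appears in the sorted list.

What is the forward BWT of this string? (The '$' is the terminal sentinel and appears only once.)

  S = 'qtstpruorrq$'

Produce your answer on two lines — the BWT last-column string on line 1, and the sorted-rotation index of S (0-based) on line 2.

Answer: qutr$roptsqr
4

Derivation:
All 12 rotations (rotation i = S[i:]+S[:i]):
  rot[0] = qtstpruorrq$
  rot[1] = tstpruorrq$q
  rot[2] = stpruorrq$qt
  rot[3] = tpruorrq$qts
  rot[4] = pruorrq$qtst
  rot[5] = ruorrq$qtstp
  rot[6] = uorrq$qtstpr
  rot[7] = orrq$qtstpru
  rot[8] = rrq$qtstpruo
  rot[9] = rq$qtstpruor
  rot[10] = q$qtstpruorr
  rot[11] = $qtstpruorrq
Sorted (with $ < everything):
  sorted[0] = $qtstpruorrq  (last char: 'q')
  sorted[1] = orrq$qtstpru  (last char: 'u')
  sorted[2] = pruorrq$qtst  (last char: 't')
  sorted[3] = q$qtstpruorr  (last char: 'r')
  sorted[4] = qtstpruorrq$  (last char: '$')
  sorted[5] = rq$qtstpruor  (last char: 'r')
  sorted[6] = rrq$qtstpruo  (last char: 'o')
  sorted[7] = ruorrq$qtstp  (last char: 'p')
  sorted[8] = stpruorrq$qt  (last char: 't')
  sorted[9] = tpruorrq$qts  (last char: 's')
  sorted[10] = tstpruorrq$q  (last char: 'q')
  sorted[11] = uorrq$qtstpr  (last char: 'r')
Last column: qutr$roptsqr
Original string S is at sorted index 4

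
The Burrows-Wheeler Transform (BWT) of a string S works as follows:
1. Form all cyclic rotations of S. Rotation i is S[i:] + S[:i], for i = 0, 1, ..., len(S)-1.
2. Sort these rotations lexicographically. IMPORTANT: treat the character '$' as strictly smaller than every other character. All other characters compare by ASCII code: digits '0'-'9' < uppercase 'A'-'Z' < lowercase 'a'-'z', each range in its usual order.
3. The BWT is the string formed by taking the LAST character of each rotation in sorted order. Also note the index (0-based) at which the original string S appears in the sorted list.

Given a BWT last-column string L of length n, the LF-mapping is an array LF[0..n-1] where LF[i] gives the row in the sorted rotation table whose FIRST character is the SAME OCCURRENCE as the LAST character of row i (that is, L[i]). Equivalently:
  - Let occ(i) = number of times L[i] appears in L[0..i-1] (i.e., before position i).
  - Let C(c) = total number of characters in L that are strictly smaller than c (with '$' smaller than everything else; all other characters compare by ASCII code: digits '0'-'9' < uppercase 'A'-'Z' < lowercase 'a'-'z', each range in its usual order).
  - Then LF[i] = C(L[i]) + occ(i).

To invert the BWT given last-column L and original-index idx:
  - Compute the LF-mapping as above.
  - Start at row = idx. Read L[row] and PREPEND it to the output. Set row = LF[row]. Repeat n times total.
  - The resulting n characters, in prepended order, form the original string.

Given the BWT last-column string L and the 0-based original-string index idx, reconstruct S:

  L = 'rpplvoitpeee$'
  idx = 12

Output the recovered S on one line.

Answer: violetpepper$

Derivation:
LF mapping: 10 7 8 5 12 6 4 11 9 1 2 3 0
Walk LF starting at row 12, prepending L[row]:
  step 1: row=12, L[12]='$', prepend. Next row=LF[12]=0
  step 2: row=0, L[0]='r', prepend. Next row=LF[0]=10
  step 3: row=10, L[10]='e', prepend. Next row=LF[10]=2
  step 4: row=2, L[2]='p', prepend. Next row=LF[2]=8
  step 5: row=8, L[8]='p', prepend. Next row=LF[8]=9
  step 6: row=9, L[9]='e', prepend. Next row=LF[9]=1
  step 7: row=1, L[1]='p', prepend. Next row=LF[1]=7
  step 8: row=7, L[7]='t', prepend. Next row=LF[7]=11
  step 9: row=11, L[11]='e', prepend. Next row=LF[11]=3
  step 10: row=3, L[3]='l', prepend. Next row=LF[3]=5
  step 11: row=5, L[5]='o', prepend. Next row=LF[5]=6
  step 12: row=6, L[6]='i', prepend. Next row=LF[6]=4
  step 13: row=4, L[4]='v', prepend. Next row=LF[4]=12
Reversed output: violetpepper$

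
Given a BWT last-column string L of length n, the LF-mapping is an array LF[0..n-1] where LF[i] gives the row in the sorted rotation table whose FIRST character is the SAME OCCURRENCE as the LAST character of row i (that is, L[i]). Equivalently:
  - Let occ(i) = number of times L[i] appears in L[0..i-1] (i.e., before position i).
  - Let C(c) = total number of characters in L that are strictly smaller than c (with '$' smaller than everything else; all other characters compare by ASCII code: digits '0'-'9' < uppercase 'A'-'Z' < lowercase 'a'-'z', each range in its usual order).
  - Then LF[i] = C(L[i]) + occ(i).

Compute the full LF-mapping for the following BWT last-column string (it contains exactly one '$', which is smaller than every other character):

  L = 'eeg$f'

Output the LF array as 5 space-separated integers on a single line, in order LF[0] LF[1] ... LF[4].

Char counts: '$':1, 'e':2, 'f':1, 'g':1
C (first-col start): C('$')=0, C('e')=1, C('f')=3, C('g')=4
L[0]='e': occ=0, LF[0]=C('e')+0=1+0=1
L[1]='e': occ=1, LF[1]=C('e')+1=1+1=2
L[2]='g': occ=0, LF[2]=C('g')+0=4+0=4
L[3]='$': occ=0, LF[3]=C('$')+0=0+0=0
L[4]='f': occ=0, LF[4]=C('f')+0=3+0=3

Answer: 1 2 4 0 3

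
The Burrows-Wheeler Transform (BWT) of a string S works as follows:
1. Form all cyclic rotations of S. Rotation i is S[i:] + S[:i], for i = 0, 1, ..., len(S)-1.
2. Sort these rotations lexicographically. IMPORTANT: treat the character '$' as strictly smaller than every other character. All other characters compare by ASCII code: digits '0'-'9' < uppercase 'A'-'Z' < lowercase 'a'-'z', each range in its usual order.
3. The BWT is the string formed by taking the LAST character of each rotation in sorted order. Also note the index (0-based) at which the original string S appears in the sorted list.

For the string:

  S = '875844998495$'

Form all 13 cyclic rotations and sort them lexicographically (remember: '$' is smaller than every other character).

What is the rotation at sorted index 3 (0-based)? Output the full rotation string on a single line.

All 13 rotations (rotation i = S[i:]+S[:i]):
  rot[0] = 875844998495$
  rot[1] = 75844998495$8
  rot[2] = 5844998495$87
  rot[3] = 844998495$875
  rot[4] = 44998495$8758
  rot[5] = 4998495$87584
  rot[6] = 998495$875844
  rot[7] = 98495$8758449
  rot[8] = 8495$87584499
  rot[9] = 495$875844998
  rot[10] = 95$8758449984
  rot[11] = 5$87584499849
  rot[12] = $875844998495
Sorted (with $ < everything):
  sorted[0] = $875844998495
  sorted[1] = 44998495$8758
  sorted[2] = 495$875844998
  sorted[3] = 4998495$87584
  sorted[4] = 5$87584499849
  sorted[5] = 5844998495$87
  sorted[6] = 75844998495$8
  sorted[7] = 844998495$875
  sorted[8] = 8495$87584499
  sorted[9] = 875844998495$
  sorted[10] = 95$8758449984
  sorted[11] = 98495$8758449
  sorted[12] = 998495$875844
sorted[3] = 4998495$87584

Answer: 4998495$87584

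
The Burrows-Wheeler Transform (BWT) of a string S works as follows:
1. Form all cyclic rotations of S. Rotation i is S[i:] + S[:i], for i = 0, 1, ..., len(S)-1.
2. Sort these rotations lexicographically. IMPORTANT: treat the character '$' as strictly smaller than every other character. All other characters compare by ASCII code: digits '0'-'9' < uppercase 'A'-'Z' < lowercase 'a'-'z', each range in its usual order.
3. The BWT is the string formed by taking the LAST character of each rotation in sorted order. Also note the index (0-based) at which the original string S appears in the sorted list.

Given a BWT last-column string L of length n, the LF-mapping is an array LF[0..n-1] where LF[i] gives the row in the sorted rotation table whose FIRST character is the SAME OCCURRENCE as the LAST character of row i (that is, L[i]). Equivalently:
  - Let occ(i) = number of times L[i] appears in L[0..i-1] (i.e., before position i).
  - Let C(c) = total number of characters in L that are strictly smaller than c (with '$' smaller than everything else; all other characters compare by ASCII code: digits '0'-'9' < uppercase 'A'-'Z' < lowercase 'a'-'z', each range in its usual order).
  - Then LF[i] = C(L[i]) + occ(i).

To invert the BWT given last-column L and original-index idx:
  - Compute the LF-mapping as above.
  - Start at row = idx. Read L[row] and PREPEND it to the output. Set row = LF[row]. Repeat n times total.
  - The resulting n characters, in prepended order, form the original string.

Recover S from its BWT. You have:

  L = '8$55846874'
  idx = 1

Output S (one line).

Answer: 467855488$

Derivation:
LF mapping: 7 0 3 4 8 1 5 9 6 2
Walk LF starting at row 1, prepending L[row]:
  step 1: row=1, L[1]='$', prepend. Next row=LF[1]=0
  step 2: row=0, L[0]='8', prepend. Next row=LF[0]=7
  step 3: row=7, L[7]='8', prepend. Next row=LF[7]=9
  step 4: row=9, L[9]='4', prepend. Next row=LF[9]=2
  step 5: row=2, L[2]='5', prepend. Next row=LF[2]=3
  step 6: row=3, L[3]='5', prepend. Next row=LF[3]=4
  step 7: row=4, L[4]='8', prepend. Next row=LF[4]=8
  step 8: row=8, L[8]='7', prepend. Next row=LF[8]=6
  step 9: row=6, L[6]='6', prepend. Next row=LF[6]=5
  step 10: row=5, L[5]='4', prepend. Next row=LF[5]=1
Reversed output: 467855488$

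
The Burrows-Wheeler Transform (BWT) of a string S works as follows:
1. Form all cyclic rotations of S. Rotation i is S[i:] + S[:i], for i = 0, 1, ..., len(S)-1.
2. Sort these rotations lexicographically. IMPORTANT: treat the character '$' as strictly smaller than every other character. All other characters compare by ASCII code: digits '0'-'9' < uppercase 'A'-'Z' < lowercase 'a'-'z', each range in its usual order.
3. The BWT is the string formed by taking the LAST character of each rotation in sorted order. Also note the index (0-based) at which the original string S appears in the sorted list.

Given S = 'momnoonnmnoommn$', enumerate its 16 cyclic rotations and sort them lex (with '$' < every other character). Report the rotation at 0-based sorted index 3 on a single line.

All 16 rotations (rotation i = S[i:]+S[:i]):
  rot[0] = momnoonnmnoommn$
  rot[1] = omnoonnmnoommn$m
  rot[2] = mnoonnmnoommn$mo
  rot[3] = noonnmnoommn$mom
  rot[4] = oonnmnoommn$momn
  rot[5] = onnmnoommn$momno
  rot[6] = nnmnoommn$momnoo
  rot[7] = nmnoommn$momnoon
  rot[8] = mnoommn$momnoonn
  rot[9] = noommn$momnoonnm
  rot[10] = oommn$momnoonnmn
  rot[11] = ommn$momnoonnmno
  rot[12] = mmn$momnoonnmnoo
  rot[13] = mn$momnoonnmnoom
  rot[14] = n$momnoonnmnoomm
  rot[15] = $momnoonnmnoommn
Sorted (with $ < everything):
  sorted[0] = $momnoonnmnoommn
  sorted[1] = mmn$momnoonnmnoo
  sorted[2] = mn$momnoonnmnoom
  sorted[3] = mnoommn$momnoonn
  sorted[4] = mnoonnmnoommn$mo
  sorted[5] = momnoonnmnoommn$
  sorted[6] = n$momnoonnmnoomm
  sorted[7] = nmnoommn$momnoon
  sorted[8] = nnmnoommn$momnoo
  sorted[9] = noommn$momnoonnm
  sorted[10] = noonnmnoommn$mom
  sorted[11] = ommn$momnoonnmno
  sorted[12] = omnoonnmnoommn$m
  sorted[13] = onnmnoommn$momno
  sorted[14] = oommn$momnoonnmn
  sorted[15] = oonnmnoommn$momn
sorted[3] = mnoommn$momnoonn

Answer: mnoommn$momnoonn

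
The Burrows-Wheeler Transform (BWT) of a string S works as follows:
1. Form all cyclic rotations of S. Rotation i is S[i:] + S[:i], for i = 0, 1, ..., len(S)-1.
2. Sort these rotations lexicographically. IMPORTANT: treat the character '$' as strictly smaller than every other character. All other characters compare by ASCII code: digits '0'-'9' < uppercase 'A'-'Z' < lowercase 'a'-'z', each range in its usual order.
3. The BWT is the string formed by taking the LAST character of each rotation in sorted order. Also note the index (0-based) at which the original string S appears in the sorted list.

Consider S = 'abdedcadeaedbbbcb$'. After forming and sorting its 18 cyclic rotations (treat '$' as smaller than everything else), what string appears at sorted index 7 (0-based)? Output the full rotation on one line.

Answer: bcb$abdedcadeaedbb

Derivation:
All 18 rotations (rotation i = S[i:]+S[:i]):
  rot[0] = abdedcadeaedbbbcb$
  rot[1] = bdedcadeaedbbbcb$a
  rot[2] = dedcadeaedbbbcb$ab
  rot[3] = edcadeaedbbbcb$abd
  rot[4] = dcadeaedbbbcb$abde
  rot[5] = cadeaedbbbcb$abded
  rot[6] = adeaedbbbcb$abdedc
  rot[7] = deaedbbbcb$abdedca
  rot[8] = eaedbbbcb$abdedcad
  rot[9] = aedbbbcb$abdedcade
  rot[10] = edbbbcb$abdedcadea
  rot[11] = dbbbcb$abdedcadeae
  rot[12] = bbbcb$abdedcadeaed
  rot[13] = bbcb$abdedcadeaedb
  rot[14] = bcb$abdedcadeaedbb
  rot[15] = cb$abdedcadeaedbbb
  rot[16] = b$abdedcadeaedbbbc
  rot[17] = $abdedcadeaedbbbcb
Sorted (with $ < everything):
  sorted[0] = $abdedcadeaedbbbcb
  sorted[1] = abdedcadeaedbbbcb$
  sorted[2] = adeaedbbbcb$abdedc
  sorted[3] = aedbbbcb$abdedcade
  sorted[4] = b$abdedcadeaedbbbc
  sorted[5] = bbbcb$abdedcadeaed
  sorted[6] = bbcb$abdedcadeaedb
  sorted[7] = bcb$abdedcadeaedbb
  sorted[8] = bdedcadeaedbbbcb$a
  sorted[9] = cadeaedbbbcb$abded
  sorted[10] = cb$abdedcadeaedbbb
  sorted[11] = dbbbcb$abdedcadeae
  sorted[12] = dcadeaedbbbcb$abde
  sorted[13] = deaedbbbcb$abdedca
  sorted[14] = dedcadeaedbbbcb$ab
  sorted[15] = eaedbbbcb$abdedcad
  sorted[16] = edbbbcb$abdedcadea
  sorted[17] = edcadeaedbbbcb$abd
sorted[7] = bcb$abdedcadeaedbb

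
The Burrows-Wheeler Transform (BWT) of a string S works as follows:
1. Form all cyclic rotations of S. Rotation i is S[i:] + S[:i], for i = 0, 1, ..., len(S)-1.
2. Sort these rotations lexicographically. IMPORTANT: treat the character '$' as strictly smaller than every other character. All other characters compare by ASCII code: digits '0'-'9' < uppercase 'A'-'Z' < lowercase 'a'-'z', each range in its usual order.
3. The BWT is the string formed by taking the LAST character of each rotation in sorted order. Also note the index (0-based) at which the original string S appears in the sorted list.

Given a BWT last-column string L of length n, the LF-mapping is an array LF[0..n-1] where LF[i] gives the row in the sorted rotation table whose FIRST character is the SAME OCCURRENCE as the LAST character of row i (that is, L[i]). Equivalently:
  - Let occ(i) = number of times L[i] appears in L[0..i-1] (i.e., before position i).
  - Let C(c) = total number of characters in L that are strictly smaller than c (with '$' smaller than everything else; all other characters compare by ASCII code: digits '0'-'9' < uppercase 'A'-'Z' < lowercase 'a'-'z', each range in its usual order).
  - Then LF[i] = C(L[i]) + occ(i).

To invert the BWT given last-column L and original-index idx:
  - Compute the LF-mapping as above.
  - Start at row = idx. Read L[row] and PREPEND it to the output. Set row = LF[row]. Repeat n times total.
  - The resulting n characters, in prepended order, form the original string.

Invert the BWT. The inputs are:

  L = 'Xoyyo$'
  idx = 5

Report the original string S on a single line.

LF mapping: 1 2 4 5 3 0
Walk LF starting at row 5, prepending L[row]:
  step 1: row=5, L[5]='$', prepend. Next row=LF[5]=0
  step 2: row=0, L[0]='X', prepend. Next row=LF[0]=1
  step 3: row=1, L[1]='o', prepend. Next row=LF[1]=2
  step 4: row=2, L[2]='y', prepend. Next row=LF[2]=4
  step 5: row=4, L[4]='o', prepend. Next row=LF[4]=3
  step 6: row=3, L[3]='y', prepend. Next row=LF[3]=5
Reversed output: yoyoX$

Answer: yoyoX$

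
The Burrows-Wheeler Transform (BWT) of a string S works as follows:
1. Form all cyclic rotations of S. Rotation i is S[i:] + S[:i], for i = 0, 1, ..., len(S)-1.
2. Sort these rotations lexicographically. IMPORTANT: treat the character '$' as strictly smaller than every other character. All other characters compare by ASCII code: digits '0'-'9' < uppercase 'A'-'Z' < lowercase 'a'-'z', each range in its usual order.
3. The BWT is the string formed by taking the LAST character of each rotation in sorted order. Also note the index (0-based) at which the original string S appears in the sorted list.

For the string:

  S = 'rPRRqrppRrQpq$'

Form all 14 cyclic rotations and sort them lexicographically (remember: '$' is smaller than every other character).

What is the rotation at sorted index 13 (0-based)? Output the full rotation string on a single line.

All 14 rotations (rotation i = S[i:]+S[:i]):
  rot[0] = rPRRqrppRrQpq$
  rot[1] = PRRqrppRrQpq$r
  rot[2] = RRqrppRrQpq$rP
  rot[3] = RqrppRrQpq$rPR
  rot[4] = qrppRrQpq$rPRR
  rot[5] = rppRrQpq$rPRRq
  rot[6] = ppRrQpq$rPRRqr
  rot[7] = pRrQpq$rPRRqrp
  rot[8] = RrQpq$rPRRqrpp
  rot[9] = rQpq$rPRRqrppR
  rot[10] = Qpq$rPRRqrppRr
  rot[11] = pq$rPRRqrppRrQ
  rot[12] = q$rPRRqrppRrQp
  rot[13] = $rPRRqrppRrQpq
Sorted (with $ < everything):
  sorted[0] = $rPRRqrppRrQpq
  sorted[1] = PRRqrppRrQpq$r
  sorted[2] = Qpq$rPRRqrppRr
  sorted[3] = RRqrppRrQpq$rP
  sorted[4] = RqrppRrQpq$rPR
  sorted[5] = RrQpq$rPRRqrpp
  sorted[6] = pRrQpq$rPRRqrp
  sorted[7] = ppRrQpq$rPRRqr
  sorted[8] = pq$rPRRqrppRrQ
  sorted[9] = q$rPRRqrppRrQp
  sorted[10] = qrppRrQpq$rPRR
  sorted[11] = rPRRqrppRrQpq$
  sorted[12] = rQpq$rPRRqrppR
  sorted[13] = rppRrQpq$rPRRq
sorted[13] = rppRrQpq$rPRRq

Answer: rppRrQpq$rPRRq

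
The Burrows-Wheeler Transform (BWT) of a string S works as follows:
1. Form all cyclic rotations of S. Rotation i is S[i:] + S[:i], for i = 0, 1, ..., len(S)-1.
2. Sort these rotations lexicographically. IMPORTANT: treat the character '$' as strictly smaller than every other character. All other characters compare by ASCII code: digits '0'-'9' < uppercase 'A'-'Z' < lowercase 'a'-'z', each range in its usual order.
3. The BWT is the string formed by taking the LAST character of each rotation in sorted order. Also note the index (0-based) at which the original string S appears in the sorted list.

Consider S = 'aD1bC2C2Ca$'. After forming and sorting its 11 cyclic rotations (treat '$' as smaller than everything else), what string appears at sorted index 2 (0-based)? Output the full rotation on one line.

Answer: 2C2Ca$aD1bC

Derivation:
All 11 rotations (rotation i = S[i:]+S[:i]):
  rot[0] = aD1bC2C2Ca$
  rot[1] = D1bC2C2Ca$a
  rot[2] = 1bC2C2Ca$aD
  rot[3] = bC2C2Ca$aD1
  rot[4] = C2C2Ca$aD1b
  rot[5] = 2C2Ca$aD1bC
  rot[6] = C2Ca$aD1bC2
  rot[7] = 2Ca$aD1bC2C
  rot[8] = Ca$aD1bC2C2
  rot[9] = a$aD1bC2C2C
  rot[10] = $aD1bC2C2Ca
Sorted (with $ < everything):
  sorted[0] = $aD1bC2C2Ca
  sorted[1] = 1bC2C2Ca$aD
  sorted[2] = 2C2Ca$aD1bC
  sorted[3] = 2Ca$aD1bC2C
  sorted[4] = C2C2Ca$aD1b
  sorted[5] = C2Ca$aD1bC2
  sorted[6] = Ca$aD1bC2C2
  sorted[7] = D1bC2C2Ca$a
  sorted[8] = a$aD1bC2C2C
  sorted[9] = aD1bC2C2Ca$
  sorted[10] = bC2C2Ca$aD1
sorted[2] = 2C2Ca$aD1bC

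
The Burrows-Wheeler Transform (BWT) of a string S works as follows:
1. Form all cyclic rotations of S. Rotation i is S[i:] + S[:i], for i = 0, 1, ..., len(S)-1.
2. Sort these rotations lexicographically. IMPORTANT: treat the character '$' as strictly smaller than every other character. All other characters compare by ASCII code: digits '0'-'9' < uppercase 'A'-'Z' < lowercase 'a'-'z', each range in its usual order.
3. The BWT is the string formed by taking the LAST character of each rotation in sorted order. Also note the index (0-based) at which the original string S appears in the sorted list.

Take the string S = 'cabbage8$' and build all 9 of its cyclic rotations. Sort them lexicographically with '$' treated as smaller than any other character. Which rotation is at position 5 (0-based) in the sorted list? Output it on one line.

Answer: bbage8$ca

Derivation:
All 9 rotations (rotation i = S[i:]+S[:i]):
  rot[0] = cabbage8$
  rot[1] = abbage8$c
  rot[2] = bbage8$ca
  rot[3] = bage8$cab
  rot[4] = age8$cabb
  rot[5] = ge8$cabba
  rot[6] = e8$cabbag
  rot[7] = 8$cabbage
  rot[8] = $cabbage8
Sorted (with $ < everything):
  sorted[0] = $cabbage8
  sorted[1] = 8$cabbage
  sorted[2] = abbage8$c
  sorted[3] = age8$cabb
  sorted[4] = bage8$cab
  sorted[5] = bbage8$ca
  sorted[6] = cabbage8$
  sorted[7] = e8$cabbag
  sorted[8] = ge8$cabba
sorted[5] = bbage8$ca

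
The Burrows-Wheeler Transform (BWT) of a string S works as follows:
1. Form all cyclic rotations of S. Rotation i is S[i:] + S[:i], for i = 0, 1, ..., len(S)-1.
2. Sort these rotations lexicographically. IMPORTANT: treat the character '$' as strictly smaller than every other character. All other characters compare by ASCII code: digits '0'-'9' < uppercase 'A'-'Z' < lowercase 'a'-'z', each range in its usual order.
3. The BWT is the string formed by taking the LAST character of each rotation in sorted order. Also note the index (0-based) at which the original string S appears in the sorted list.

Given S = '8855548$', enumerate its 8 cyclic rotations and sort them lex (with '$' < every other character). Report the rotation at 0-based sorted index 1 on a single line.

All 8 rotations (rotation i = S[i:]+S[:i]):
  rot[0] = 8855548$
  rot[1] = 855548$8
  rot[2] = 55548$88
  rot[3] = 5548$885
  rot[4] = 548$8855
  rot[5] = 48$88555
  rot[6] = 8$885554
  rot[7] = $8855548
Sorted (with $ < everything):
  sorted[0] = $8855548
  sorted[1] = 48$88555
  sorted[2] = 548$8855
  sorted[3] = 5548$885
  sorted[4] = 55548$88
  sorted[5] = 8$885554
  sorted[6] = 855548$8
  sorted[7] = 8855548$
sorted[1] = 48$88555

Answer: 48$88555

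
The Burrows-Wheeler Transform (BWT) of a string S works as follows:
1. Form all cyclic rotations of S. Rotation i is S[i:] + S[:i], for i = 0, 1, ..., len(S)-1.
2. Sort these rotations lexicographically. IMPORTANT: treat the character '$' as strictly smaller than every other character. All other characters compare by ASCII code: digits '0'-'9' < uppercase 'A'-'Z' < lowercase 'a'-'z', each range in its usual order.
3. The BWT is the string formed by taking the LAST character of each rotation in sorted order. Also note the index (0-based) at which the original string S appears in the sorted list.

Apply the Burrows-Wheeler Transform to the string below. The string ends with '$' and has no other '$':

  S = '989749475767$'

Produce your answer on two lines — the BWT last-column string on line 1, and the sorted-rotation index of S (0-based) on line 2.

Answer: 797776945948$
12

Derivation:
All 13 rotations (rotation i = S[i:]+S[:i]):
  rot[0] = 989749475767$
  rot[1] = 89749475767$9
  rot[2] = 9749475767$98
  rot[3] = 749475767$989
  rot[4] = 49475767$9897
  rot[5] = 9475767$98974
  rot[6] = 475767$989749
  rot[7] = 75767$9897494
  rot[8] = 5767$98974947
  rot[9] = 767$989749475
  rot[10] = 67$9897494757
  rot[11] = 7$98974947576
  rot[12] = $989749475767
Sorted (with $ < everything):
  sorted[0] = $989749475767  (last char: '7')
  sorted[1] = 475767$989749  (last char: '9')
  sorted[2] = 49475767$9897  (last char: '7')
  sorted[3] = 5767$98974947  (last char: '7')
  sorted[4] = 67$9897494757  (last char: '7')
  sorted[5] = 7$98974947576  (last char: '6')
  sorted[6] = 749475767$989  (last char: '9')
  sorted[7] = 75767$9897494  (last char: '4')
  sorted[8] = 767$989749475  (last char: '5')
  sorted[9] = 89749475767$9  (last char: '9')
  sorted[10] = 9475767$98974  (last char: '4')
  sorted[11] = 9749475767$98  (last char: '8')
  sorted[12] = 989749475767$  (last char: '$')
Last column: 797776945948$
Original string S is at sorted index 12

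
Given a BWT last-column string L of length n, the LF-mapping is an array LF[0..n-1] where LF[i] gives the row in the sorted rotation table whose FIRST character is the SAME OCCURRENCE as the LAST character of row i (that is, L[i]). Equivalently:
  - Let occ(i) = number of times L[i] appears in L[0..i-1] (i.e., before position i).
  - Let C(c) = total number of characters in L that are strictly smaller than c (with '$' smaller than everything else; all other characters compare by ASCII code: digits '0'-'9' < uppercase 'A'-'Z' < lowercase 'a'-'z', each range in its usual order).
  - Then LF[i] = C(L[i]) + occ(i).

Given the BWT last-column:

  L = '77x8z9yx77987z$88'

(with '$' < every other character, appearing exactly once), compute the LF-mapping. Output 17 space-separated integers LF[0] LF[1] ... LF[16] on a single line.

Char counts: '$':1, '7':5, '8':4, '9':2, 'x':2, 'y':1, 'z':2
C (first-col start): C('$')=0, C('7')=1, C('8')=6, C('9')=10, C('x')=12, C('y')=14, C('z')=15
L[0]='7': occ=0, LF[0]=C('7')+0=1+0=1
L[1]='7': occ=1, LF[1]=C('7')+1=1+1=2
L[2]='x': occ=0, LF[2]=C('x')+0=12+0=12
L[3]='8': occ=0, LF[3]=C('8')+0=6+0=6
L[4]='z': occ=0, LF[4]=C('z')+0=15+0=15
L[5]='9': occ=0, LF[5]=C('9')+0=10+0=10
L[6]='y': occ=0, LF[6]=C('y')+0=14+0=14
L[7]='x': occ=1, LF[7]=C('x')+1=12+1=13
L[8]='7': occ=2, LF[8]=C('7')+2=1+2=3
L[9]='7': occ=3, LF[9]=C('7')+3=1+3=4
L[10]='9': occ=1, LF[10]=C('9')+1=10+1=11
L[11]='8': occ=1, LF[11]=C('8')+1=6+1=7
L[12]='7': occ=4, LF[12]=C('7')+4=1+4=5
L[13]='z': occ=1, LF[13]=C('z')+1=15+1=16
L[14]='$': occ=0, LF[14]=C('$')+0=0+0=0
L[15]='8': occ=2, LF[15]=C('8')+2=6+2=8
L[16]='8': occ=3, LF[16]=C('8')+3=6+3=9

Answer: 1 2 12 6 15 10 14 13 3 4 11 7 5 16 0 8 9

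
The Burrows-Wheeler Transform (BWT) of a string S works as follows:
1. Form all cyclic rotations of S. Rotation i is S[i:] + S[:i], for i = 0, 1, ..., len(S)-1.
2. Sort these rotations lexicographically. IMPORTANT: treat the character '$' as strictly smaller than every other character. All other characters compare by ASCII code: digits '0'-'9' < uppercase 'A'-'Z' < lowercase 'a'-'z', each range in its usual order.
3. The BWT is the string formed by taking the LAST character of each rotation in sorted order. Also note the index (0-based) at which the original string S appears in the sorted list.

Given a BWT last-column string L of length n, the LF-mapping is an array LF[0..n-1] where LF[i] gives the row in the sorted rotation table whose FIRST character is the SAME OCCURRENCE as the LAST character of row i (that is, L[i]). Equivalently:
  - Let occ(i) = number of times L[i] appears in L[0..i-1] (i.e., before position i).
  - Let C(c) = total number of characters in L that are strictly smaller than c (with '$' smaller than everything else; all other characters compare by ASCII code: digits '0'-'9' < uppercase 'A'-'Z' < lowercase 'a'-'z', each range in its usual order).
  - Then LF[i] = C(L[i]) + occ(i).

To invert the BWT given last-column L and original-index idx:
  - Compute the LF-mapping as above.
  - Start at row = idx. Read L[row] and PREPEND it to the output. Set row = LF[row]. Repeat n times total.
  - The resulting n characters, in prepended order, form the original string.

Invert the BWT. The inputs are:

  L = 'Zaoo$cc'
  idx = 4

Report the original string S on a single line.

LF mapping: 1 2 5 6 0 3 4
Walk LF starting at row 4, prepending L[row]:
  step 1: row=4, L[4]='$', prepend. Next row=LF[4]=0
  step 2: row=0, L[0]='Z', prepend. Next row=LF[0]=1
  step 3: row=1, L[1]='a', prepend. Next row=LF[1]=2
  step 4: row=2, L[2]='o', prepend. Next row=LF[2]=5
  step 5: row=5, L[5]='c', prepend. Next row=LF[5]=3
  step 6: row=3, L[3]='o', prepend. Next row=LF[3]=6
  step 7: row=6, L[6]='c', prepend. Next row=LF[6]=4
Reversed output: cocoaZ$

Answer: cocoaZ$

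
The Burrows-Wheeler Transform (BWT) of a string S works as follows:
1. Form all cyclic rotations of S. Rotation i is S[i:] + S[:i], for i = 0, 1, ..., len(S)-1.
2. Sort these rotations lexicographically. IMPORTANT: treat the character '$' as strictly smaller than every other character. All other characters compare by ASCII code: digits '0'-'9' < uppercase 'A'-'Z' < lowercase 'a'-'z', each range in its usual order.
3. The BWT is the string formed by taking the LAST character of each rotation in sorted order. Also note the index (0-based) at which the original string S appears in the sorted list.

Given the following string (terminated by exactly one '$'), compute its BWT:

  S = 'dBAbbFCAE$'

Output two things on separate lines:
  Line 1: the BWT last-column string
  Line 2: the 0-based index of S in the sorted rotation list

Answer: ECBdFAbbA$
9

Derivation:
All 10 rotations (rotation i = S[i:]+S[:i]):
  rot[0] = dBAbbFCAE$
  rot[1] = BAbbFCAE$d
  rot[2] = AbbFCAE$dB
  rot[3] = bbFCAE$dBA
  rot[4] = bFCAE$dBAb
  rot[5] = FCAE$dBAbb
  rot[6] = CAE$dBAbbF
  rot[7] = AE$dBAbbFC
  rot[8] = E$dBAbbFCA
  rot[9] = $dBAbbFCAE
Sorted (with $ < everything):
  sorted[0] = $dBAbbFCAE  (last char: 'E')
  sorted[1] = AE$dBAbbFC  (last char: 'C')
  sorted[2] = AbbFCAE$dB  (last char: 'B')
  sorted[3] = BAbbFCAE$d  (last char: 'd')
  sorted[4] = CAE$dBAbbF  (last char: 'F')
  sorted[5] = E$dBAbbFCA  (last char: 'A')
  sorted[6] = FCAE$dBAbb  (last char: 'b')
  sorted[7] = bFCAE$dBAb  (last char: 'b')
  sorted[8] = bbFCAE$dBA  (last char: 'A')
  sorted[9] = dBAbbFCAE$  (last char: '$')
Last column: ECBdFAbbA$
Original string S is at sorted index 9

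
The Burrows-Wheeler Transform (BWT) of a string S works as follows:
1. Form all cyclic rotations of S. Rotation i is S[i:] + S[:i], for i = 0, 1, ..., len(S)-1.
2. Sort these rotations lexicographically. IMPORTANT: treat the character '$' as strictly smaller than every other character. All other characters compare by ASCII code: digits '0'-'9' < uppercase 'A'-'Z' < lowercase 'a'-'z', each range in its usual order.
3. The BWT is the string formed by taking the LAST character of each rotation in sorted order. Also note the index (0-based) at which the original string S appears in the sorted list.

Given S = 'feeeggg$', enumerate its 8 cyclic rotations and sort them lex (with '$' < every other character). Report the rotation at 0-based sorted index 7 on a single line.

All 8 rotations (rotation i = S[i:]+S[:i]):
  rot[0] = feeeggg$
  rot[1] = eeeggg$f
  rot[2] = eeggg$fe
  rot[3] = eggg$fee
  rot[4] = ggg$feee
  rot[5] = gg$feeeg
  rot[6] = g$feeegg
  rot[7] = $feeeggg
Sorted (with $ < everything):
  sorted[0] = $feeeggg
  sorted[1] = eeeggg$f
  sorted[2] = eeggg$fe
  sorted[3] = eggg$fee
  sorted[4] = feeeggg$
  sorted[5] = g$feeegg
  sorted[6] = gg$feeeg
  sorted[7] = ggg$feee
sorted[7] = ggg$feee

Answer: ggg$feee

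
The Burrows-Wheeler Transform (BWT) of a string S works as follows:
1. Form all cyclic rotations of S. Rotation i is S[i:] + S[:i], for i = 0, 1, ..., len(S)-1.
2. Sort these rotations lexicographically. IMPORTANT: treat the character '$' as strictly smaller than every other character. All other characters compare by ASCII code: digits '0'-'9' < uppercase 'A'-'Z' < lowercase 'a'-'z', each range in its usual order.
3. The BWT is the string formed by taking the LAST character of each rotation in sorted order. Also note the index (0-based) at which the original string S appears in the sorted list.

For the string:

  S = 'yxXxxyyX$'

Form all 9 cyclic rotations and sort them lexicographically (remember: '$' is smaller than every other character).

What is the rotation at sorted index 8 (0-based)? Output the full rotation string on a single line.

All 9 rotations (rotation i = S[i:]+S[:i]):
  rot[0] = yxXxxyyX$
  rot[1] = xXxxyyX$y
  rot[2] = XxxyyX$yx
  rot[3] = xxyyX$yxX
  rot[4] = xyyX$yxXx
  rot[5] = yyX$yxXxx
  rot[6] = yX$yxXxxy
  rot[7] = X$yxXxxyy
  rot[8] = $yxXxxyyX
Sorted (with $ < everything):
  sorted[0] = $yxXxxyyX
  sorted[1] = X$yxXxxyy
  sorted[2] = XxxyyX$yx
  sorted[3] = xXxxyyX$y
  sorted[4] = xxyyX$yxX
  sorted[5] = xyyX$yxXx
  sorted[6] = yX$yxXxxy
  sorted[7] = yxXxxyyX$
  sorted[8] = yyX$yxXxx
sorted[8] = yyX$yxXxx

Answer: yyX$yxXxx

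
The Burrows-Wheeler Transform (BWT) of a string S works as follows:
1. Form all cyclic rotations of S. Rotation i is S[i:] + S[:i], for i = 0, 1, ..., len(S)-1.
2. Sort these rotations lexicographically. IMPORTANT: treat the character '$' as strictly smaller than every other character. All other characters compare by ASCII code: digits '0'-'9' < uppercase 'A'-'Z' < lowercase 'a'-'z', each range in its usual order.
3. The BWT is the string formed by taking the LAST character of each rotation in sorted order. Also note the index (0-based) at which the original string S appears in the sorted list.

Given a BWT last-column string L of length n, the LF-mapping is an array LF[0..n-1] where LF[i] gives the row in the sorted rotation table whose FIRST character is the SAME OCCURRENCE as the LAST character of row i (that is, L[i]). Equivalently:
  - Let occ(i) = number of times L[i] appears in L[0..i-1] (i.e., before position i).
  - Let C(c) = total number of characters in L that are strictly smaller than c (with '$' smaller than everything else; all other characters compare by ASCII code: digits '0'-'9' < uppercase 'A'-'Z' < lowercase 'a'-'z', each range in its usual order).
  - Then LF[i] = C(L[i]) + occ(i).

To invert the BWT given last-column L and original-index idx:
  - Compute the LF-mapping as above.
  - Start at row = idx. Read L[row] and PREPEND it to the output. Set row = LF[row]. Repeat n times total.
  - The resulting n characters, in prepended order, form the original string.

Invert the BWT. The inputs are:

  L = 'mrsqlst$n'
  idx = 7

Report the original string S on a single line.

LF mapping: 2 5 6 4 1 7 8 0 3
Walk LF starting at row 7, prepending L[row]:
  step 1: row=7, L[7]='$', prepend. Next row=LF[7]=0
  step 2: row=0, L[0]='m', prepend. Next row=LF[0]=2
  step 3: row=2, L[2]='s', prepend. Next row=LF[2]=6
  step 4: row=6, L[6]='t', prepend. Next row=LF[6]=8
  step 5: row=8, L[8]='n', prepend. Next row=LF[8]=3
  step 6: row=3, L[3]='q', prepend. Next row=LF[3]=4
  step 7: row=4, L[4]='l', prepend. Next row=LF[4]=1
  step 8: row=1, L[1]='r', prepend. Next row=LF[1]=5
  step 9: row=5, L[5]='s', prepend. Next row=LF[5]=7
Reversed output: srlqntsm$

Answer: srlqntsm$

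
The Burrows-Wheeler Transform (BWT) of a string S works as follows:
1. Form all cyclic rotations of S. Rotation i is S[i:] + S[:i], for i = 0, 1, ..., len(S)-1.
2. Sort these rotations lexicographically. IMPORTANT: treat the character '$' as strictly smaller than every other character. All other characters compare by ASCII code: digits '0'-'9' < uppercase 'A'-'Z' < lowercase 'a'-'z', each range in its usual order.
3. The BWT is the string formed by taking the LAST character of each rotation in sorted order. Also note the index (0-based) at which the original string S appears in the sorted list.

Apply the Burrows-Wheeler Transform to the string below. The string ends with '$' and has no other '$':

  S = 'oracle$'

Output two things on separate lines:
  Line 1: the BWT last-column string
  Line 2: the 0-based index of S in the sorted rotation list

All 7 rotations (rotation i = S[i:]+S[:i]):
  rot[0] = oracle$
  rot[1] = racle$o
  rot[2] = acle$or
  rot[3] = cle$ora
  rot[4] = le$orac
  rot[5] = e$oracl
  rot[6] = $oracle
Sorted (with $ < everything):
  sorted[0] = $oracle  (last char: 'e')
  sorted[1] = acle$or  (last char: 'r')
  sorted[2] = cle$ora  (last char: 'a')
  sorted[3] = e$oracl  (last char: 'l')
  sorted[4] = le$orac  (last char: 'c')
  sorted[5] = oracle$  (last char: '$')
  sorted[6] = racle$o  (last char: 'o')
Last column: eralc$o
Original string S is at sorted index 5

Answer: eralc$o
5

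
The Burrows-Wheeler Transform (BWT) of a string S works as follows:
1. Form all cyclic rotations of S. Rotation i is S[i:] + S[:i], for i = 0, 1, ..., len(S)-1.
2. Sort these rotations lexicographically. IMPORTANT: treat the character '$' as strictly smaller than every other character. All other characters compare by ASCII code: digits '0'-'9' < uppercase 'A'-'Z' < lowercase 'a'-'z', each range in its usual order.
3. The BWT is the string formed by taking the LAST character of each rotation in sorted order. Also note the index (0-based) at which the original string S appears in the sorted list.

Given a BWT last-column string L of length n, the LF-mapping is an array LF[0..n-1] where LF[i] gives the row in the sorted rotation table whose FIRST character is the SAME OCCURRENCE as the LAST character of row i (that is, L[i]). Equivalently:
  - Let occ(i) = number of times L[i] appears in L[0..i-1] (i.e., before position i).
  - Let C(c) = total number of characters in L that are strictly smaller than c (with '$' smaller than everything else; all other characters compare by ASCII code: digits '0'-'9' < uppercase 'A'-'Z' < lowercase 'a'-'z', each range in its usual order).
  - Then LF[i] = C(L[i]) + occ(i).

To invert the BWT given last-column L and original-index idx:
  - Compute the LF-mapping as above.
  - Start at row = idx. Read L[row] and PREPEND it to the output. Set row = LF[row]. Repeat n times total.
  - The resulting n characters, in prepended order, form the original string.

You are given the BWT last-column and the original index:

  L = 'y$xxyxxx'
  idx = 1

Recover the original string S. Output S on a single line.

LF mapping: 6 0 1 2 7 3 4 5
Walk LF starting at row 1, prepending L[row]:
  step 1: row=1, L[1]='$', prepend. Next row=LF[1]=0
  step 2: row=0, L[0]='y', prepend. Next row=LF[0]=6
  step 3: row=6, L[6]='x', prepend. Next row=LF[6]=4
  step 4: row=4, L[4]='y', prepend. Next row=LF[4]=7
  step 5: row=7, L[7]='x', prepend. Next row=LF[7]=5
  step 6: row=5, L[5]='x', prepend. Next row=LF[5]=3
  step 7: row=3, L[3]='x', prepend. Next row=LF[3]=2
  step 8: row=2, L[2]='x', prepend. Next row=LF[2]=1
Reversed output: xxxxyxy$

Answer: xxxxyxy$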